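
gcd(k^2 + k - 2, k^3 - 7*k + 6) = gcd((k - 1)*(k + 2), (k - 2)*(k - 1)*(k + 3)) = k - 1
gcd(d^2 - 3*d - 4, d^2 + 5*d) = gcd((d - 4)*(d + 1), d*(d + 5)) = 1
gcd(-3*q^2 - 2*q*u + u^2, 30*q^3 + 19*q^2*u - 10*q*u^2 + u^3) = q + u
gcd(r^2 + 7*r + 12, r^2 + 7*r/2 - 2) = r + 4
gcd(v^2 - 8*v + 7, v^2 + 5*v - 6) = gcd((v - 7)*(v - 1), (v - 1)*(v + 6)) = v - 1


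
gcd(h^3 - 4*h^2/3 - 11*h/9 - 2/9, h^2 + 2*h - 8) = h - 2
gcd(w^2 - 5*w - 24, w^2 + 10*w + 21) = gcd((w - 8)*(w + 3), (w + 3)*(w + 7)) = w + 3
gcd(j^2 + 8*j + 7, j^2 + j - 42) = j + 7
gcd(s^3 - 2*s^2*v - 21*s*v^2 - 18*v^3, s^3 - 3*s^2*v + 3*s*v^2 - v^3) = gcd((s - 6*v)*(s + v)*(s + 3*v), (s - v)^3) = 1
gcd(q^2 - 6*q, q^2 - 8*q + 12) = q - 6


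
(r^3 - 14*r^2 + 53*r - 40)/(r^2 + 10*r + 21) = (r^3 - 14*r^2 + 53*r - 40)/(r^2 + 10*r + 21)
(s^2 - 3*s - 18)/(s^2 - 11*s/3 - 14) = 3*(s + 3)/(3*s + 7)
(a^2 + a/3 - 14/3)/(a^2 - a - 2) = (a + 7/3)/(a + 1)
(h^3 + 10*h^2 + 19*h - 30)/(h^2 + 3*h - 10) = (h^2 + 5*h - 6)/(h - 2)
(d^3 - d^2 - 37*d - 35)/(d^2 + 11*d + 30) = (d^2 - 6*d - 7)/(d + 6)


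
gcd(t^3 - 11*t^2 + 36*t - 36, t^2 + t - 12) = t - 3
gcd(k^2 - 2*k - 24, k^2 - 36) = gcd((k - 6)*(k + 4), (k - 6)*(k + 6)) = k - 6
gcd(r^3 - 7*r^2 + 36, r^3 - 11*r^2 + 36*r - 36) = r^2 - 9*r + 18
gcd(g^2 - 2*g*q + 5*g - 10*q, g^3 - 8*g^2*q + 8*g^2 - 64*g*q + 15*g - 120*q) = g + 5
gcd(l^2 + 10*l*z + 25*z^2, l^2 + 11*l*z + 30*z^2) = l + 5*z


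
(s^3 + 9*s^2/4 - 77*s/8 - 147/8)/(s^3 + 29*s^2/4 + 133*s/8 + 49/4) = (s - 3)/(s + 2)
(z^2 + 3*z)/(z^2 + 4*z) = (z + 3)/(z + 4)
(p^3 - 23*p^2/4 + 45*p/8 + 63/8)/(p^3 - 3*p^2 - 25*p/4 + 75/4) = (8*p^2 - 22*p - 21)/(2*(4*p^2 - 25))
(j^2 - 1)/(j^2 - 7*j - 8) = (j - 1)/(j - 8)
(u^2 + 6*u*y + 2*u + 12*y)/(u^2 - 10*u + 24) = (u^2 + 6*u*y + 2*u + 12*y)/(u^2 - 10*u + 24)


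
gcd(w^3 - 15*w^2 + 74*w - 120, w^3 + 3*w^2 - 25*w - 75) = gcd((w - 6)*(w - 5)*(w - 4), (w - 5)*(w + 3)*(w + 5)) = w - 5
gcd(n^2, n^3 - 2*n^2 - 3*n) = n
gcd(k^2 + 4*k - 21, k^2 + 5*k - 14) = k + 7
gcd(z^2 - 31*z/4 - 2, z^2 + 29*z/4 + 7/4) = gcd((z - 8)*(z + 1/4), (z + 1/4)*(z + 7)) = z + 1/4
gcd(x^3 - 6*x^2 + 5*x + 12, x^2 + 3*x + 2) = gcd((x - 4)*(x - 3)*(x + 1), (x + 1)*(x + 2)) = x + 1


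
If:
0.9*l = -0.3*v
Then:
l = -0.333333333333333*v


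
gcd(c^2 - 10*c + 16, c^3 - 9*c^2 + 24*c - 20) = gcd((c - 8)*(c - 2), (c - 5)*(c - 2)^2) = c - 2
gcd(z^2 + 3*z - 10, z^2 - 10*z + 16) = z - 2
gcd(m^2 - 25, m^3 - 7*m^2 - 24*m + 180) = m + 5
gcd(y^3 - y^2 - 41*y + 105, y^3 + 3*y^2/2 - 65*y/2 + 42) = y + 7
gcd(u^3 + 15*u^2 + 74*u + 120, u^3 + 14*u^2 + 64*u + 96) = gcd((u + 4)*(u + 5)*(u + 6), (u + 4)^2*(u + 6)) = u^2 + 10*u + 24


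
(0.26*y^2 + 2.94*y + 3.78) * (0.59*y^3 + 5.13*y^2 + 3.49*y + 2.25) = 0.1534*y^5 + 3.0684*y^4 + 18.2198*y^3 + 30.237*y^2 + 19.8072*y + 8.505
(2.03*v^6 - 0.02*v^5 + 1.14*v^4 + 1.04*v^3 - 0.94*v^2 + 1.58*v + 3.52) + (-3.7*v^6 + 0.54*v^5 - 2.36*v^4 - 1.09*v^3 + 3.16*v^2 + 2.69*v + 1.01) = -1.67*v^6 + 0.52*v^5 - 1.22*v^4 - 0.05*v^3 + 2.22*v^2 + 4.27*v + 4.53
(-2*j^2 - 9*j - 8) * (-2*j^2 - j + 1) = 4*j^4 + 20*j^3 + 23*j^2 - j - 8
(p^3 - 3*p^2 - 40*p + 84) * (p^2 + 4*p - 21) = p^5 + p^4 - 73*p^3 - 13*p^2 + 1176*p - 1764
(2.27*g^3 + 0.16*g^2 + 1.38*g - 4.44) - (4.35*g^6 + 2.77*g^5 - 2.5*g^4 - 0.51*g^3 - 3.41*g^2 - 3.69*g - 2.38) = -4.35*g^6 - 2.77*g^5 + 2.5*g^4 + 2.78*g^3 + 3.57*g^2 + 5.07*g - 2.06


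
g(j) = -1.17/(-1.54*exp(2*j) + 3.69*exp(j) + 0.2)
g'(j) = -1.17*(3.08*exp(2*j) - 3.69*exp(j))/(-1.54*exp(2*j) + 3.69*exp(j) + 0.2)^2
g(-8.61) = -5.83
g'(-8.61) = 0.02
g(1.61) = 0.06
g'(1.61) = -0.17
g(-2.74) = -2.71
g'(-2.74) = 1.41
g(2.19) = 0.01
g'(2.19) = -0.03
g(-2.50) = -2.38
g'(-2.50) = 1.36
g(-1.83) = -1.56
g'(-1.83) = 1.06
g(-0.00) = -0.50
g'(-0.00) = 0.13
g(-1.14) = -0.96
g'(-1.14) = 0.68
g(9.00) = 0.00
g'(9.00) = 0.00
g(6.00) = 0.00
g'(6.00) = 0.00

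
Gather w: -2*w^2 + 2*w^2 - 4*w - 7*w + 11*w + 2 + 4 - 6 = 0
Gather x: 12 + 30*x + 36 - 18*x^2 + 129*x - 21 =-18*x^2 + 159*x + 27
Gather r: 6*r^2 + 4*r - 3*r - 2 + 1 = 6*r^2 + r - 1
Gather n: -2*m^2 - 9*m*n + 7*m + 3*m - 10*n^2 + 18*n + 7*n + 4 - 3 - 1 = -2*m^2 + 10*m - 10*n^2 + n*(25 - 9*m)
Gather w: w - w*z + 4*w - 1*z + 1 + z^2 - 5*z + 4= w*(5 - z) + z^2 - 6*z + 5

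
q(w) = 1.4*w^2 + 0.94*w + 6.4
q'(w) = 2.8*w + 0.94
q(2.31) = 16.04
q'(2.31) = 7.41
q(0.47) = 7.15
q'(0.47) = 2.26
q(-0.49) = 6.28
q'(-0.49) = -0.43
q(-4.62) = 31.94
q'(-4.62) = -12.00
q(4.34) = 36.85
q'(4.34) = 13.09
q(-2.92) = 15.59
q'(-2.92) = -7.24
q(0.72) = 7.80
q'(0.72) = 2.96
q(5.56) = 54.91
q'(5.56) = 16.51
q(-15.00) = 307.30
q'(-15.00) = -41.06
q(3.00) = 21.82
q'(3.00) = 9.34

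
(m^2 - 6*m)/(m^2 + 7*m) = (m - 6)/(m + 7)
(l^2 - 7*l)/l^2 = (l - 7)/l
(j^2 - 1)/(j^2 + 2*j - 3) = (j + 1)/(j + 3)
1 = 1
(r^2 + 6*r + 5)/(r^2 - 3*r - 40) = (r + 1)/(r - 8)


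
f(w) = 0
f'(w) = 0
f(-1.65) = 0.00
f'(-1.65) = 0.00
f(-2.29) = 0.00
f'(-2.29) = 0.00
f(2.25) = 0.00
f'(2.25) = 0.00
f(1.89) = 0.00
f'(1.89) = 0.00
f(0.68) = 0.00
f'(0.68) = 0.00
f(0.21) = 0.00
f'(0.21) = 0.00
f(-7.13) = 0.00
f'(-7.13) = 0.00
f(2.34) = 0.00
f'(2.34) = 0.00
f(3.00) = 0.00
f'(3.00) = 0.00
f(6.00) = 0.00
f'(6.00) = 0.00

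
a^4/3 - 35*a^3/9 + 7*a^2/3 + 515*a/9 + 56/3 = (a/3 + 1)*(a - 8)*(a - 7)*(a + 1/3)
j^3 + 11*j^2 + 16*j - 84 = (j - 2)*(j + 6)*(j + 7)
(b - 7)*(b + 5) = b^2 - 2*b - 35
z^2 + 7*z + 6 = (z + 1)*(z + 6)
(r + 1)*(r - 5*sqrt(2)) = r^2 - 5*sqrt(2)*r + r - 5*sqrt(2)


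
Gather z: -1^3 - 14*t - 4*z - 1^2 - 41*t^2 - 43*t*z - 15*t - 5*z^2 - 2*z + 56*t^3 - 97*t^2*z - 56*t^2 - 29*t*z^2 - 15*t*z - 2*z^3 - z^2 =56*t^3 - 97*t^2 - 29*t - 2*z^3 + z^2*(-29*t - 6) + z*(-97*t^2 - 58*t - 6) - 2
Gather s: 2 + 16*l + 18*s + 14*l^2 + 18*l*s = 14*l^2 + 16*l + s*(18*l + 18) + 2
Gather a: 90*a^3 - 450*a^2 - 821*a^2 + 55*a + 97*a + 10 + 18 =90*a^3 - 1271*a^2 + 152*a + 28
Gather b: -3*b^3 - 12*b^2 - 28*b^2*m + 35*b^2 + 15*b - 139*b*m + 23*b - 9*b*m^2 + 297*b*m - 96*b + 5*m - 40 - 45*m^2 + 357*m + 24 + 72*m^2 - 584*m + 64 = -3*b^3 + b^2*(23 - 28*m) + b*(-9*m^2 + 158*m - 58) + 27*m^2 - 222*m + 48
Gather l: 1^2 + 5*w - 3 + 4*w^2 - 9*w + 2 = 4*w^2 - 4*w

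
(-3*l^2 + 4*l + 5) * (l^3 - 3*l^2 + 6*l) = -3*l^5 + 13*l^4 - 25*l^3 + 9*l^2 + 30*l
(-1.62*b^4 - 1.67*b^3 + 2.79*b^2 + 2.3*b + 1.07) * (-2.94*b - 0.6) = 4.7628*b^5 + 5.8818*b^4 - 7.2006*b^3 - 8.436*b^2 - 4.5258*b - 0.642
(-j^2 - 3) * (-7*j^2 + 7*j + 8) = 7*j^4 - 7*j^3 + 13*j^2 - 21*j - 24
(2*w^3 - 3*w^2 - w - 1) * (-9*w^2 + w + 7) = -18*w^5 + 29*w^4 + 20*w^3 - 13*w^2 - 8*w - 7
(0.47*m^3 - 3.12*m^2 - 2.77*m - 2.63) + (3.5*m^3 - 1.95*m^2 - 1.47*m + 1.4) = 3.97*m^3 - 5.07*m^2 - 4.24*m - 1.23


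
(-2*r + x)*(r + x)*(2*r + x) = -4*r^3 - 4*r^2*x + r*x^2 + x^3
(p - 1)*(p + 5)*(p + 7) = p^3 + 11*p^2 + 23*p - 35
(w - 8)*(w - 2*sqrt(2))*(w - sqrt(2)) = w^3 - 8*w^2 - 3*sqrt(2)*w^2 + 4*w + 24*sqrt(2)*w - 32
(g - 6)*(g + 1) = g^2 - 5*g - 6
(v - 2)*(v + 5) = v^2 + 3*v - 10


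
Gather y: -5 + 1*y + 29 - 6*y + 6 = 30 - 5*y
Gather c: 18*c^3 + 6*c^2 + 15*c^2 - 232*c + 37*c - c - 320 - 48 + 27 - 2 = 18*c^3 + 21*c^2 - 196*c - 343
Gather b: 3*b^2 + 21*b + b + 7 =3*b^2 + 22*b + 7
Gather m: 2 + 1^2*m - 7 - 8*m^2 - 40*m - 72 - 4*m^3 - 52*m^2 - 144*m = -4*m^3 - 60*m^2 - 183*m - 77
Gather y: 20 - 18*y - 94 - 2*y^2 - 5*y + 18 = -2*y^2 - 23*y - 56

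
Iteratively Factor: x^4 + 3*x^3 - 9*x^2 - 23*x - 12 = (x + 1)*(x^3 + 2*x^2 - 11*x - 12) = (x - 3)*(x + 1)*(x^2 + 5*x + 4) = (x - 3)*(x + 1)^2*(x + 4)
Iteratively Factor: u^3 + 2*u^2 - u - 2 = (u - 1)*(u^2 + 3*u + 2) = (u - 1)*(u + 2)*(u + 1)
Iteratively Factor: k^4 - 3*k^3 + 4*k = (k - 2)*(k^3 - k^2 - 2*k) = k*(k - 2)*(k^2 - k - 2) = k*(k - 2)*(k + 1)*(k - 2)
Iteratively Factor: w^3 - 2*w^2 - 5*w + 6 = (w - 3)*(w^2 + w - 2) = (w - 3)*(w + 2)*(w - 1)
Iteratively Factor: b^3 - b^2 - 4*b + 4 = (b - 1)*(b^2 - 4) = (b - 2)*(b - 1)*(b + 2)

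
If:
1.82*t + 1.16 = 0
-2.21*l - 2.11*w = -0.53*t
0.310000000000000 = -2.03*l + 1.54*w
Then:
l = -0.15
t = -0.64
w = -0.00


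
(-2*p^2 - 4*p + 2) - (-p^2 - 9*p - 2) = -p^2 + 5*p + 4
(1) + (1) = 2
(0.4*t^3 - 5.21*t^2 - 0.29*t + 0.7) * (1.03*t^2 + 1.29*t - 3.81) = 0.412*t^5 - 4.8503*t^4 - 8.5436*t^3 + 20.197*t^2 + 2.0079*t - 2.667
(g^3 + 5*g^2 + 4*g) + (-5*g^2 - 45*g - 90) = g^3 - 41*g - 90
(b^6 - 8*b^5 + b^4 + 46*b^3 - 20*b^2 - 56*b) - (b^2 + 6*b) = b^6 - 8*b^5 + b^4 + 46*b^3 - 21*b^2 - 62*b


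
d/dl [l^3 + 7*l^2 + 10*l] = 3*l^2 + 14*l + 10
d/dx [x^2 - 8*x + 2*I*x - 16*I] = 2*x - 8 + 2*I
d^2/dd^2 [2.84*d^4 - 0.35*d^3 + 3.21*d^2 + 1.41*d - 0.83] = 34.08*d^2 - 2.1*d + 6.42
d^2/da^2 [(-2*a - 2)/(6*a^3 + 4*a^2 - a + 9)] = 4*(-(a + 1)*(18*a^2 + 8*a - 1)^2 + (18*a^2 + 8*a + 2*(a + 1)*(9*a + 2) - 1)*(6*a^3 + 4*a^2 - a + 9))/(6*a^3 + 4*a^2 - a + 9)^3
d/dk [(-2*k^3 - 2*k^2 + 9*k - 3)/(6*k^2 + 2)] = (-6*k^4 - 33*k^2 + 14*k + 9)/(2*(9*k^4 + 6*k^2 + 1))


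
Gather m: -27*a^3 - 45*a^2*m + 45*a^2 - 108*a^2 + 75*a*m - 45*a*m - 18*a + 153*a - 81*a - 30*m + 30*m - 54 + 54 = -27*a^3 - 63*a^2 + 54*a + m*(-45*a^2 + 30*a)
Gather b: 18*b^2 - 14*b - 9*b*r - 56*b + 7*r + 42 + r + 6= 18*b^2 + b*(-9*r - 70) + 8*r + 48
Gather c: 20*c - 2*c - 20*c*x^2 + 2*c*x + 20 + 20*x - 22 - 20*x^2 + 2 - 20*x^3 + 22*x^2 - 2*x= c*(-20*x^2 + 2*x + 18) - 20*x^3 + 2*x^2 + 18*x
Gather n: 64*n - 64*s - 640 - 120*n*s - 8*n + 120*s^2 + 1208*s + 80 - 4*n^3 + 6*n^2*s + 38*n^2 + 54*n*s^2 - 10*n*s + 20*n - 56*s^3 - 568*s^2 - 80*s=-4*n^3 + n^2*(6*s + 38) + n*(54*s^2 - 130*s + 76) - 56*s^3 - 448*s^2 + 1064*s - 560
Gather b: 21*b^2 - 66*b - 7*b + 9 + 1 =21*b^2 - 73*b + 10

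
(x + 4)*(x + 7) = x^2 + 11*x + 28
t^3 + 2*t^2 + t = t*(t + 1)^2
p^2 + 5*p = p*(p + 5)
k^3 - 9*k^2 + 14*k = k*(k - 7)*(k - 2)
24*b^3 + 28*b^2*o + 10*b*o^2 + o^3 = (2*b + o)^2*(6*b + o)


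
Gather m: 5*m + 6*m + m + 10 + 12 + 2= 12*m + 24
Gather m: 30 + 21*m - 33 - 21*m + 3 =0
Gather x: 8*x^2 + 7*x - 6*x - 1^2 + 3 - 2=8*x^2 + x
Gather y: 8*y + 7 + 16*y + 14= 24*y + 21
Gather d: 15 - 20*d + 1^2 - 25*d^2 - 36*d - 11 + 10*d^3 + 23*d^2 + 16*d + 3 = 10*d^3 - 2*d^2 - 40*d + 8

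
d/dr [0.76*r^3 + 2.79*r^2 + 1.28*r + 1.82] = 2.28*r^2 + 5.58*r + 1.28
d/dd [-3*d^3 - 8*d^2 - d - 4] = -9*d^2 - 16*d - 1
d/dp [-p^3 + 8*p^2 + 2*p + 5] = -3*p^2 + 16*p + 2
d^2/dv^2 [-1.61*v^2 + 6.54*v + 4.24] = -3.22000000000000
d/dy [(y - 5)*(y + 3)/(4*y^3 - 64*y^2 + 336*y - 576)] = (-y^3 - 2*y^2 + 85*y - 258)/(4*(y^5 - 26*y^4 + 268*y^3 - 1368*y^2 + 3456*y - 3456))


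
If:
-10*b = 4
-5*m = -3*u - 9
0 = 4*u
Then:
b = -2/5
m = 9/5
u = 0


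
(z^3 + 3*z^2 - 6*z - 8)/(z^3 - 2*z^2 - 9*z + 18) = (z^2 + 5*z + 4)/(z^2 - 9)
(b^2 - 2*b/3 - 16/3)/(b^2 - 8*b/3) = (b + 2)/b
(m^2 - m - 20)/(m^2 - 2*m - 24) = (m - 5)/(m - 6)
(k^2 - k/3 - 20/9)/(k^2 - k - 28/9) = (3*k - 5)/(3*k - 7)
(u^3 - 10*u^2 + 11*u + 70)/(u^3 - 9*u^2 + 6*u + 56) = (u - 5)/(u - 4)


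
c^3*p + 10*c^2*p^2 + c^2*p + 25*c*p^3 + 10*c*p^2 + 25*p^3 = (c + 5*p)^2*(c*p + p)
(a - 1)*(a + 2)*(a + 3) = a^3 + 4*a^2 + a - 6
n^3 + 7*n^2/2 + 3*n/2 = n*(n + 1/2)*(n + 3)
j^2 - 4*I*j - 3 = (j - 3*I)*(j - I)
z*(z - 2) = z^2 - 2*z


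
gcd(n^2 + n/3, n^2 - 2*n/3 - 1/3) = n + 1/3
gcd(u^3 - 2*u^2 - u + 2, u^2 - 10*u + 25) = 1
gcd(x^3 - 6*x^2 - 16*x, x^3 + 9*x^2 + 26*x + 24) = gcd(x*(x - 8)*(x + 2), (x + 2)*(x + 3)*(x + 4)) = x + 2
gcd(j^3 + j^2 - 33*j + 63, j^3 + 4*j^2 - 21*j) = j^2 + 4*j - 21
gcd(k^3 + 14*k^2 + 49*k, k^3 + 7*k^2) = k^2 + 7*k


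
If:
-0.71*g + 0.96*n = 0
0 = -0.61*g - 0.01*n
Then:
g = 0.00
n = 0.00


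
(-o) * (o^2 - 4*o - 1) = -o^3 + 4*o^2 + o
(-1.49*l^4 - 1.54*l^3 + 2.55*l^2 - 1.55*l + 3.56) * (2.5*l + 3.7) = -3.725*l^5 - 9.363*l^4 + 0.677*l^3 + 5.56*l^2 + 3.165*l + 13.172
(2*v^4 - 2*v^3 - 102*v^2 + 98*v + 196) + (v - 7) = 2*v^4 - 2*v^3 - 102*v^2 + 99*v + 189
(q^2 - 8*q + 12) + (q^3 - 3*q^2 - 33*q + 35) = q^3 - 2*q^2 - 41*q + 47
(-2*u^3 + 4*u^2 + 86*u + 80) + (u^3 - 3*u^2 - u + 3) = -u^3 + u^2 + 85*u + 83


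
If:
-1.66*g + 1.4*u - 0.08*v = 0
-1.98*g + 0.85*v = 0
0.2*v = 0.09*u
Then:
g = 0.00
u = 0.00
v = 0.00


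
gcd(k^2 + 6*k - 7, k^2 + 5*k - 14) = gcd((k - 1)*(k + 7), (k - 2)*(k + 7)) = k + 7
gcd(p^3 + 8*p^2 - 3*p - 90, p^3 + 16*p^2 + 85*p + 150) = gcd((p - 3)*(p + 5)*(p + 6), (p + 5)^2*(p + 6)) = p^2 + 11*p + 30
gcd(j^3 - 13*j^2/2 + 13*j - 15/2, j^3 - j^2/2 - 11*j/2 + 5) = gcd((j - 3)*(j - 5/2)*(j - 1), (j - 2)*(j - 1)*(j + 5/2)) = j - 1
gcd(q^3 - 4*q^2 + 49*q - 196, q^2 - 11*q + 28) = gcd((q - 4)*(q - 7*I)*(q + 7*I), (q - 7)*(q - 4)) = q - 4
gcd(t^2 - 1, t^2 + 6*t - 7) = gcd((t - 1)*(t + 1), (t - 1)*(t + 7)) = t - 1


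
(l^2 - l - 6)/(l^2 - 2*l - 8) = (l - 3)/(l - 4)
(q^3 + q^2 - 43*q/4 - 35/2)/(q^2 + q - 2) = (q^2 - q - 35/4)/(q - 1)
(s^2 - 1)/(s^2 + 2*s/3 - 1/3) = 3*(s - 1)/(3*s - 1)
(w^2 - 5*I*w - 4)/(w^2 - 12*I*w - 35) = (-w^2 + 5*I*w + 4)/(-w^2 + 12*I*w + 35)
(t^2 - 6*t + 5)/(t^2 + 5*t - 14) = (t^2 - 6*t + 5)/(t^2 + 5*t - 14)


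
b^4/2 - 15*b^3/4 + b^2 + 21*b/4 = b*(b/2 + 1/2)*(b - 7)*(b - 3/2)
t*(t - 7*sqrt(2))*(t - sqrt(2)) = t^3 - 8*sqrt(2)*t^2 + 14*t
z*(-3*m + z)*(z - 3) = -3*m*z^2 + 9*m*z + z^3 - 3*z^2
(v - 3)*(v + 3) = v^2 - 9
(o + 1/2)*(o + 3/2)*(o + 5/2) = o^3 + 9*o^2/2 + 23*o/4 + 15/8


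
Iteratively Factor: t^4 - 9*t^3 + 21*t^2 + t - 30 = (t - 5)*(t^3 - 4*t^2 + t + 6) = (t - 5)*(t - 2)*(t^2 - 2*t - 3) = (t - 5)*(t - 3)*(t - 2)*(t + 1)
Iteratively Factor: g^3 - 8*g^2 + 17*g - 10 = (g - 1)*(g^2 - 7*g + 10) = (g - 5)*(g - 1)*(g - 2)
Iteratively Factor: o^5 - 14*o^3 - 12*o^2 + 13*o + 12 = (o - 4)*(o^4 + 4*o^3 + 2*o^2 - 4*o - 3) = (o - 4)*(o + 1)*(o^3 + 3*o^2 - o - 3) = (o - 4)*(o + 1)*(o + 3)*(o^2 - 1) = (o - 4)*(o + 1)^2*(o + 3)*(o - 1)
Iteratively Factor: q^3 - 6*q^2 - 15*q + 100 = (q + 4)*(q^2 - 10*q + 25) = (q - 5)*(q + 4)*(q - 5)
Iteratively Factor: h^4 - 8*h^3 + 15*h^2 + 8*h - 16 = (h - 4)*(h^3 - 4*h^2 - h + 4) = (h - 4)*(h - 1)*(h^2 - 3*h - 4) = (h - 4)^2*(h - 1)*(h + 1)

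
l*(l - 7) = l^2 - 7*l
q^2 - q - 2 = (q - 2)*(q + 1)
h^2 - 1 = (h - 1)*(h + 1)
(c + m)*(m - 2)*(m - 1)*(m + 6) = c*m^3 + 3*c*m^2 - 16*c*m + 12*c + m^4 + 3*m^3 - 16*m^2 + 12*m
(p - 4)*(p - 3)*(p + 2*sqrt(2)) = p^3 - 7*p^2 + 2*sqrt(2)*p^2 - 14*sqrt(2)*p + 12*p + 24*sqrt(2)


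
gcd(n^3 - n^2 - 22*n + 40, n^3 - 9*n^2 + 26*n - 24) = n^2 - 6*n + 8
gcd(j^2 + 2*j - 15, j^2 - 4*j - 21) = 1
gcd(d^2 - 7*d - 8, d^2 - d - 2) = d + 1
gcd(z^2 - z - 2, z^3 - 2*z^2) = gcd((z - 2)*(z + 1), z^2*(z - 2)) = z - 2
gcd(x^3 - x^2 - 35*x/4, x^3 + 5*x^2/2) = x^2 + 5*x/2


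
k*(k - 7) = k^2 - 7*k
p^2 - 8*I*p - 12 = (p - 6*I)*(p - 2*I)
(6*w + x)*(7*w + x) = 42*w^2 + 13*w*x + x^2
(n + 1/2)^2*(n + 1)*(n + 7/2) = n^4 + 11*n^3/2 + 33*n^2/4 + 37*n/8 + 7/8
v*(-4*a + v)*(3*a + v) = -12*a^2*v - a*v^2 + v^3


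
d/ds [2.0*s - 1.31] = 2.00000000000000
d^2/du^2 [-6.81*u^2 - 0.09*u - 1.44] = -13.6200000000000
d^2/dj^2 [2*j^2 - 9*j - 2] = 4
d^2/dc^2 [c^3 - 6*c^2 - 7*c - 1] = 6*c - 12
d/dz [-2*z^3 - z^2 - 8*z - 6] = -6*z^2 - 2*z - 8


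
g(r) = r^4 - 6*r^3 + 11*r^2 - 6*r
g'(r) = 4*r^3 - 18*r^2 + 22*r - 6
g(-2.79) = 293.26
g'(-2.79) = -294.36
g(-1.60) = 68.89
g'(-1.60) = -103.66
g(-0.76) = 13.88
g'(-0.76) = -34.87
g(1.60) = 0.54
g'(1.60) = -0.50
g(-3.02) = 366.89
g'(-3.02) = -346.78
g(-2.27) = 167.04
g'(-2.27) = -195.48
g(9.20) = 3367.64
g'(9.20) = 1787.63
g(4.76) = 86.94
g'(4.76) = 122.28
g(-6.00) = 3024.00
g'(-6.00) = -1650.00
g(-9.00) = 11880.00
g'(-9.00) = -4578.00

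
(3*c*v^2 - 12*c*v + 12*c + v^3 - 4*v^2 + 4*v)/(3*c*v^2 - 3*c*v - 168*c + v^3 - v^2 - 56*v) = (v^2 - 4*v + 4)/(v^2 - v - 56)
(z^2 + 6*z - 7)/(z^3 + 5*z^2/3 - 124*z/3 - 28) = 3*(z - 1)/(3*z^2 - 16*z - 12)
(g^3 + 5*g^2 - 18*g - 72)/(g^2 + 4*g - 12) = (g^2 - g - 12)/(g - 2)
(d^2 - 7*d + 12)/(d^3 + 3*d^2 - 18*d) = (d - 4)/(d*(d + 6))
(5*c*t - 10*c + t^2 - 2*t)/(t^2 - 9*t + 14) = (5*c + t)/(t - 7)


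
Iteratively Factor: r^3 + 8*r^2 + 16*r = (r + 4)*(r^2 + 4*r) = (r + 4)^2*(r)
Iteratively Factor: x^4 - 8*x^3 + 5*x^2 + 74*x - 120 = (x - 4)*(x^3 - 4*x^2 - 11*x + 30) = (x - 4)*(x + 3)*(x^2 - 7*x + 10) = (x - 5)*(x - 4)*(x + 3)*(x - 2)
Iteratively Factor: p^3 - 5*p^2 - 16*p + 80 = (p - 5)*(p^2 - 16) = (p - 5)*(p - 4)*(p + 4)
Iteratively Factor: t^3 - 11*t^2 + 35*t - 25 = (t - 5)*(t^2 - 6*t + 5) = (t - 5)*(t - 1)*(t - 5)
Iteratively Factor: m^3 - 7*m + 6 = (m + 3)*(m^2 - 3*m + 2) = (m - 2)*(m + 3)*(m - 1)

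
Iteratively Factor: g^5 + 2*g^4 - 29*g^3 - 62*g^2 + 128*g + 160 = (g + 4)*(g^4 - 2*g^3 - 21*g^2 + 22*g + 40) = (g + 4)^2*(g^3 - 6*g^2 + 3*g + 10) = (g + 1)*(g + 4)^2*(g^2 - 7*g + 10) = (g - 2)*(g + 1)*(g + 4)^2*(g - 5)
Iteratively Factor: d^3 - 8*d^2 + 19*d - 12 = (d - 1)*(d^2 - 7*d + 12) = (d - 4)*(d - 1)*(d - 3)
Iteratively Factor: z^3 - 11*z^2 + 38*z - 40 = (z - 5)*(z^2 - 6*z + 8) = (z - 5)*(z - 4)*(z - 2)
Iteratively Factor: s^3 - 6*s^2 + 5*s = (s)*(s^2 - 6*s + 5) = s*(s - 5)*(s - 1)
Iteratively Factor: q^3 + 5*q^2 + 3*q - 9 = (q - 1)*(q^2 + 6*q + 9) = (q - 1)*(q + 3)*(q + 3)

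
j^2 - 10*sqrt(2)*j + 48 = (j - 6*sqrt(2))*(j - 4*sqrt(2))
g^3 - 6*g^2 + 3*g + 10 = (g - 5)*(g - 2)*(g + 1)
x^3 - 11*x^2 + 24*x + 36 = (x - 6)^2*(x + 1)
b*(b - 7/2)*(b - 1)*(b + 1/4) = b^4 - 17*b^3/4 + 19*b^2/8 + 7*b/8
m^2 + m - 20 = (m - 4)*(m + 5)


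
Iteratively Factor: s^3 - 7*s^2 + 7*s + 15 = (s + 1)*(s^2 - 8*s + 15) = (s - 5)*(s + 1)*(s - 3)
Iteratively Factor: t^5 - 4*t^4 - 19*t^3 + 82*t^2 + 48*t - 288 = (t + 4)*(t^4 - 8*t^3 + 13*t^2 + 30*t - 72) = (t + 2)*(t + 4)*(t^3 - 10*t^2 + 33*t - 36) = (t - 4)*(t + 2)*(t + 4)*(t^2 - 6*t + 9) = (t - 4)*(t - 3)*(t + 2)*(t + 4)*(t - 3)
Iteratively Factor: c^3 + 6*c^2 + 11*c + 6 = (c + 3)*(c^2 + 3*c + 2) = (c + 2)*(c + 3)*(c + 1)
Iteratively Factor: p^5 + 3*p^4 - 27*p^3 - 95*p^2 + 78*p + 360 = (p - 5)*(p^4 + 8*p^3 + 13*p^2 - 30*p - 72) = (p - 5)*(p + 4)*(p^3 + 4*p^2 - 3*p - 18) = (p - 5)*(p + 3)*(p + 4)*(p^2 + p - 6) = (p - 5)*(p - 2)*(p + 3)*(p + 4)*(p + 3)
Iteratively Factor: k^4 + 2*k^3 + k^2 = (k + 1)*(k^3 + k^2) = k*(k + 1)*(k^2 + k) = k^2*(k + 1)*(k + 1)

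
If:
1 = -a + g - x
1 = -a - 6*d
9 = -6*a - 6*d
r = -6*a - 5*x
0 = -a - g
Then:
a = -8/5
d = 1/10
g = 8/5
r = -7/5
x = 11/5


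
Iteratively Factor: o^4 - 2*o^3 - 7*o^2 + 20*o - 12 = (o + 3)*(o^3 - 5*o^2 + 8*o - 4) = (o - 2)*(o + 3)*(o^2 - 3*o + 2) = (o - 2)*(o - 1)*(o + 3)*(o - 2)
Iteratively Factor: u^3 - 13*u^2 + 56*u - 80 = (u - 4)*(u^2 - 9*u + 20) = (u - 4)^2*(u - 5)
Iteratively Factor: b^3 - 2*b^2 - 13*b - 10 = (b + 2)*(b^2 - 4*b - 5) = (b - 5)*(b + 2)*(b + 1)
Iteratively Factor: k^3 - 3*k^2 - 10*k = (k)*(k^2 - 3*k - 10) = k*(k + 2)*(k - 5)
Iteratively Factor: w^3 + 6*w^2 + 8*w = (w + 4)*(w^2 + 2*w) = w*(w + 4)*(w + 2)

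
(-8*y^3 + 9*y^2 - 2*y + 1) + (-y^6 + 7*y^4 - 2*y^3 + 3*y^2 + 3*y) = -y^6 + 7*y^4 - 10*y^3 + 12*y^2 + y + 1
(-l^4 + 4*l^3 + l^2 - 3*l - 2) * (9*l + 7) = -9*l^5 + 29*l^4 + 37*l^3 - 20*l^2 - 39*l - 14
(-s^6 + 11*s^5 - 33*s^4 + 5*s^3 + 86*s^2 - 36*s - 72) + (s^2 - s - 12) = -s^6 + 11*s^5 - 33*s^4 + 5*s^3 + 87*s^2 - 37*s - 84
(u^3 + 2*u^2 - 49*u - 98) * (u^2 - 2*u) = u^5 - 53*u^3 + 196*u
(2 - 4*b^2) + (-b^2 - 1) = 1 - 5*b^2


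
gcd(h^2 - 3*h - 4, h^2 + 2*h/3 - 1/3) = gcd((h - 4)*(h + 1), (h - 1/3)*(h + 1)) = h + 1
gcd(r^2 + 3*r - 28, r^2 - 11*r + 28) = r - 4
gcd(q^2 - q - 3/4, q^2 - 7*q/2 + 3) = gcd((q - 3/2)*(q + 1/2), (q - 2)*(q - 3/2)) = q - 3/2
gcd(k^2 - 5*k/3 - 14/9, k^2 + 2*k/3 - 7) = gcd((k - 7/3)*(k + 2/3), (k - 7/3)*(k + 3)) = k - 7/3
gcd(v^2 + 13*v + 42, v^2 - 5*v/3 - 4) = 1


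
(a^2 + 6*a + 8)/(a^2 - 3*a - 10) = (a + 4)/(a - 5)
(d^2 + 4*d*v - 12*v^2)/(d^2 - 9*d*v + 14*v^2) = (-d - 6*v)/(-d + 7*v)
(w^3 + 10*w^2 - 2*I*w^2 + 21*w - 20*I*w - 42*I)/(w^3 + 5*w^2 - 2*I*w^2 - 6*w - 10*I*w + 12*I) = (w^2 + 10*w + 21)/(w^2 + 5*w - 6)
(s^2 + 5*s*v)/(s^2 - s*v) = (s + 5*v)/(s - v)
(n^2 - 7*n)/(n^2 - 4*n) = (n - 7)/(n - 4)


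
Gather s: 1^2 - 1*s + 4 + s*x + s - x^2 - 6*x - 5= s*x - x^2 - 6*x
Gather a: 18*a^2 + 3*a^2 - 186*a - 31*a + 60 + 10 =21*a^2 - 217*a + 70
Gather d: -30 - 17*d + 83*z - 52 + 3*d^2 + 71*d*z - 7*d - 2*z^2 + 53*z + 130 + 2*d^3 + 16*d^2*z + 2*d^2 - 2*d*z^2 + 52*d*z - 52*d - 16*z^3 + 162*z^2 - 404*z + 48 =2*d^3 + d^2*(16*z + 5) + d*(-2*z^2 + 123*z - 76) - 16*z^3 + 160*z^2 - 268*z + 96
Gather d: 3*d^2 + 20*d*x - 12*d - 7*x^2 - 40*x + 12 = 3*d^2 + d*(20*x - 12) - 7*x^2 - 40*x + 12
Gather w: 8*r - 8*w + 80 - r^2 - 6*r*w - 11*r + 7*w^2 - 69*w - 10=-r^2 - 3*r + 7*w^2 + w*(-6*r - 77) + 70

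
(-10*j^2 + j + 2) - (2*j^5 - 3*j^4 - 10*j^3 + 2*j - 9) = -2*j^5 + 3*j^4 + 10*j^3 - 10*j^2 - j + 11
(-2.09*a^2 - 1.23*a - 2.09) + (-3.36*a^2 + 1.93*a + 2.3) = -5.45*a^2 + 0.7*a + 0.21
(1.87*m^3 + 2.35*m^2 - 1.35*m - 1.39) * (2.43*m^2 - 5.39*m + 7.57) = 4.5441*m^5 - 4.3688*m^4 - 1.7911*m^3 + 21.6883*m^2 - 2.7274*m - 10.5223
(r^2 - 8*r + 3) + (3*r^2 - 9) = 4*r^2 - 8*r - 6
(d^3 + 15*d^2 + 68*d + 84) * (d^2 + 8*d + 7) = d^5 + 23*d^4 + 195*d^3 + 733*d^2 + 1148*d + 588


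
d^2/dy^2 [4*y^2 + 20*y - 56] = 8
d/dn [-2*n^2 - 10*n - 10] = -4*n - 10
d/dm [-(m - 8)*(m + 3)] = 5 - 2*m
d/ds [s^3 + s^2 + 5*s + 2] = 3*s^2 + 2*s + 5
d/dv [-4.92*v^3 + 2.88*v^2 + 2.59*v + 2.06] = -14.76*v^2 + 5.76*v + 2.59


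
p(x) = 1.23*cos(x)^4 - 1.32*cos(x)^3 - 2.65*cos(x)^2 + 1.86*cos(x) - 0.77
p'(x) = -4.92*sin(x)*cos(x)^3 + 3.96*sin(x)*cos(x)^2 + 5.3*sin(x)*cos(x) - 1.86*sin(x)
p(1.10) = -0.54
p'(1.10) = 0.80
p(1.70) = -1.05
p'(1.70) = -2.45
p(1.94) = -1.70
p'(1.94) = -2.82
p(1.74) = -1.15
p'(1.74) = -2.58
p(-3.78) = -2.78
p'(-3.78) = -0.60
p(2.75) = -2.81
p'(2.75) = 0.19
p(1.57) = -0.77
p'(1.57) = -1.86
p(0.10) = -1.64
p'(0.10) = 0.25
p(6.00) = -1.55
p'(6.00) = -0.71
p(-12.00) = -1.26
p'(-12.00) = 1.33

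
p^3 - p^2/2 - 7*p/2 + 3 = (p - 3/2)*(p - 1)*(p + 2)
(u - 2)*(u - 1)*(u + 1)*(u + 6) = u^4 + 4*u^3 - 13*u^2 - 4*u + 12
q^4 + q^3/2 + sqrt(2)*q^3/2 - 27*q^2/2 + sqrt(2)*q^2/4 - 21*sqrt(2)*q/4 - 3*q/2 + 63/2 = (q - 3)*(q + 7/2)*(q - sqrt(2))*(q + 3*sqrt(2)/2)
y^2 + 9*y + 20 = (y + 4)*(y + 5)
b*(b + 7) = b^2 + 7*b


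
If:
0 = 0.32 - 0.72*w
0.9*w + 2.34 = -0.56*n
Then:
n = -4.89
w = 0.44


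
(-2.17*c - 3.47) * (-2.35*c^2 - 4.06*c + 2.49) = 5.0995*c^3 + 16.9647*c^2 + 8.6849*c - 8.6403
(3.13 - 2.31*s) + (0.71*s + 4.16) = 7.29 - 1.6*s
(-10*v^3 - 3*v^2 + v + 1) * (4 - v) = 10*v^4 - 37*v^3 - 13*v^2 + 3*v + 4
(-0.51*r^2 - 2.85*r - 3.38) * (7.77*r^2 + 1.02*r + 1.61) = -3.9627*r^4 - 22.6647*r^3 - 29.9907*r^2 - 8.0361*r - 5.4418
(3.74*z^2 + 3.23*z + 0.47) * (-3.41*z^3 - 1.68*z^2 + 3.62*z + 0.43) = -12.7534*z^5 - 17.2975*z^4 + 6.5097*z^3 + 12.5112*z^2 + 3.0903*z + 0.2021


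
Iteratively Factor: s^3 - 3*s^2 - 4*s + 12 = (s - 3)*(s^2 - 4) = (s - 3)*(s + 2)*(s - 2)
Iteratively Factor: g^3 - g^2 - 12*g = (g - 4)*(g^2 + 3*g) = (g - 4)*(g + 3)*(g)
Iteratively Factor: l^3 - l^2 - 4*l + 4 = (l - 1)*(l^2 - 4) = (l - 1)*(l + 2)*(l - 2)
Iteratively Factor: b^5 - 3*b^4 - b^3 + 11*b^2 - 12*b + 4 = (b - 2)*(b^4 - b^3 - 3*b^2 + 5*b - 2) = (b - 2)*(b - 1)*(b^3 - 3*b + 2) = (b - 2)*(b - 1)^2*(b^2 + b - 2) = (b - 2)*(b - 1)^3*(b + 2)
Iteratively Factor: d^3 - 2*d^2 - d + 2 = (d - 1)*(d^2 - d - 2) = (d - 1)*(d + 1)*(d - 2)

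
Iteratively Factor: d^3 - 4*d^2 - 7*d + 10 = (d + 2)*(d^2 - 6*d + 5) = (d - 5)*(d + 2)*(d - 1)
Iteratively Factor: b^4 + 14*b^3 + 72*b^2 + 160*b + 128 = (b + 4)*(b^3 + 10*b^2 + 32*b + 32) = (b + 4)^2*(b^2 + 6*b + 8) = (b + 4)^3*(b + 2)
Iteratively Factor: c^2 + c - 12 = (c - 3)*(c + 4)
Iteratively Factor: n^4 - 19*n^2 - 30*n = (n - 5)*(n^3 + 5*n^2 + 6*n) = n*(n - 5)*(n^2 + 5*n + 6) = n*(n - 5)*(n + 2)*(n + 3)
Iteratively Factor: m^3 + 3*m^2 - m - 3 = (m - 1)*(m^2 + 4*m + 3) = (m - 1)*(m + 1)*(m + 3)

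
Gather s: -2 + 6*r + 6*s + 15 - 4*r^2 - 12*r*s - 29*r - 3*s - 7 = -4*r^2 - 23*r + s*(3 - 12*r) + 6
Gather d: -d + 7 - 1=6 - d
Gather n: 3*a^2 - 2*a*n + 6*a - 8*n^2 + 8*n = 3*a^2 + 6*a - 8*n^2 + n*(8 - 2*a)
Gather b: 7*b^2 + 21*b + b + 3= 7*b^2 + 22*b + 3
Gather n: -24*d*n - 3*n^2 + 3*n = -3*n^2 + n*(3 - 24*d)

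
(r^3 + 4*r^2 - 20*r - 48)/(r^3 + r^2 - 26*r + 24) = (r + 2)/(r - 1)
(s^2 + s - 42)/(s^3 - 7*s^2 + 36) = (s + 7)/(s^2 - s - 6)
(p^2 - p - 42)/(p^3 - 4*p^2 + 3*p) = (p^2 - p - 42)/(p*(p^2 - 4*p + 3))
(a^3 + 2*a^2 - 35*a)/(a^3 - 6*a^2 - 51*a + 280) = a/(a - 8)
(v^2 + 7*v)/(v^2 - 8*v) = (v + 7)/(v - 8)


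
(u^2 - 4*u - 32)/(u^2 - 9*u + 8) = (u + 4)/(u - 1)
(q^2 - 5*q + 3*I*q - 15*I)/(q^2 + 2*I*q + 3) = (q - 5)/(q - I)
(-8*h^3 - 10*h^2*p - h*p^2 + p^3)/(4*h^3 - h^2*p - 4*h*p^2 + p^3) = (2*h + p)/(-h + p)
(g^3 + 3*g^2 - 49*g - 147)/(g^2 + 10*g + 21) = g - 7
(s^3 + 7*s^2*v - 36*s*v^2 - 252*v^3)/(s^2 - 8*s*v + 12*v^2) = (s^2 + 13*s*v + 42*v^2)/(s - 2*v)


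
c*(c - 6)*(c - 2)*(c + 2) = c^4 - 6*c^3 - 4*c^2 + 24*c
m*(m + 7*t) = m^2 + 7*m*t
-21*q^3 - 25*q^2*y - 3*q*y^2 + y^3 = (-7*q + y)*(q + y)*(3*q + y)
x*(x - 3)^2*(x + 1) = x^4 - 5*x^3 + 3*x^2 + 9*x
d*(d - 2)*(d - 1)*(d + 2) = d^4 - d^3 - 4*d^2 + 4*d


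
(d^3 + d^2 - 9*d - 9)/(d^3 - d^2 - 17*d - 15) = (d - 3)/(d - 5)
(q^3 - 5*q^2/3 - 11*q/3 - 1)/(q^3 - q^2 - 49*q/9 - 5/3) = 3*(q + 1)/(3*q + 5)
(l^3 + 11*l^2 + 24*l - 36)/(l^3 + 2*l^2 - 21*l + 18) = (l + 6)/(l - 3)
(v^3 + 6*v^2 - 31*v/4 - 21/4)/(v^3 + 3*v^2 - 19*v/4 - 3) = (v + 7)/(v + 4)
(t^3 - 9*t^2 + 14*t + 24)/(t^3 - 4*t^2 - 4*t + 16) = (t^2 - 5*t - 6)/(t^2 - 4)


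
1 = 1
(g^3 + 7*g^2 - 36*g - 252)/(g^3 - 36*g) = (g + 7)/g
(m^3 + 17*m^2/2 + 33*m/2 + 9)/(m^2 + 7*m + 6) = m + 3/2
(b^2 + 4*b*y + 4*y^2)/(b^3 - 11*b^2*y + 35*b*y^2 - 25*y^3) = (b^2 + 4*b*y + 4*y^2)/(b^3 - 11*b^2*y + 35*b*y^2 - 25*y^3)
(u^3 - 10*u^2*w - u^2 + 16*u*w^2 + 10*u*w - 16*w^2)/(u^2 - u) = u - 10*w + 16*w^2/u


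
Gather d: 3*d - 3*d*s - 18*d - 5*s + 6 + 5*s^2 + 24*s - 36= d*(-3*s - 15) + 5*s^2 + 19*s - 30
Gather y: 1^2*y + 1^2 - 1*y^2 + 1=-y^2 + y + 2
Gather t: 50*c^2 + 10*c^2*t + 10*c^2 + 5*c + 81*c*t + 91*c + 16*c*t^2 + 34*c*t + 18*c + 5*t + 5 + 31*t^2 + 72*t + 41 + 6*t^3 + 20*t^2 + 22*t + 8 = 60*c^2 + 114*c + 6*t^3 + t^2*(16*c + 51) + t*(10*c^2 + 115*c + 99) + 54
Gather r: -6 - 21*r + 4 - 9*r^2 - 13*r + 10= -9*r^2 - 34*r + 8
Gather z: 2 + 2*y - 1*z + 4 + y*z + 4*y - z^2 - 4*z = 6*y - z^2 + z*(y - 5) + 6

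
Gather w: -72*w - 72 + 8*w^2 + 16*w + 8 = 8*w^2 - 56*w - 64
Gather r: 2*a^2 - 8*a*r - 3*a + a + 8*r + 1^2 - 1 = 2*a^2 - 2*a + r*(8 - 8*a)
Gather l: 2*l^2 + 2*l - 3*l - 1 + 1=2*l^2 - l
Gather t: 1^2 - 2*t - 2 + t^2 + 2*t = t^2 - 1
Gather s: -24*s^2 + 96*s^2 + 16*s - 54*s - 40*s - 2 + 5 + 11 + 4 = 72*s^2 - 78*s + 18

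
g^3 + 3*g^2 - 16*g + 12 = (g - 2)*(g - 1)*(g + 6)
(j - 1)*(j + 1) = j^2 - 1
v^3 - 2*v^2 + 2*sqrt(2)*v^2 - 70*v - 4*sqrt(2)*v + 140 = (v - 2)*(v - 5*sqrt(2))*(v + 7*sqrt(2))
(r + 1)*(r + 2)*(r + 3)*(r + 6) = r^4 + 12*r^3 + 47*r^2 + 72*r + 36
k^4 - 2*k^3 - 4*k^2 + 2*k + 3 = (k - 3)*(k - 1)*(k + 1)^2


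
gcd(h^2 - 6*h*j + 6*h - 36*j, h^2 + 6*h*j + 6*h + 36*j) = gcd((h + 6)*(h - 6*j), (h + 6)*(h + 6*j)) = h + 6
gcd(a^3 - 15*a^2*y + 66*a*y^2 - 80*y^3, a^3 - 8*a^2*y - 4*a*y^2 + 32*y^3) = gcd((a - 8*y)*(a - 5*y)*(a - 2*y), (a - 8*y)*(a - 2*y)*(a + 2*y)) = a^2 - 10*a*y + 16*y^2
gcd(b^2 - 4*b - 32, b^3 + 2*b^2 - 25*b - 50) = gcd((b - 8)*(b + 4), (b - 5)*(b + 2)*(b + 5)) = 1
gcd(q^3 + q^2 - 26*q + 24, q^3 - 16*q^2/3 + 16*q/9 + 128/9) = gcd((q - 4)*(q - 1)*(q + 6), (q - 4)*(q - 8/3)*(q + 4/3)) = q - 4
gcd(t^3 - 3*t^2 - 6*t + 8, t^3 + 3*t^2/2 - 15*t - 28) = t^2 - 2*t - 8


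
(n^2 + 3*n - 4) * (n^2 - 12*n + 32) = n^4 - 9*n^3 - 8*n^2 + 144*n - 128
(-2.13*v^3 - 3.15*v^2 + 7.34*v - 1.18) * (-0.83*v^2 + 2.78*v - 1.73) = 1.7679*v^5 - 3.3069*v^4 - 11.1643*v^3 + 26.8341*v^2 - 15.9786*v + 2.0414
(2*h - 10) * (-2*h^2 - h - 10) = -4*h^3 + 18*h^2 - 10*h + 100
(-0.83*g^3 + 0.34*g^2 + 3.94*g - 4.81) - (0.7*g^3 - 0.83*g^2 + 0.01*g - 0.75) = -1.53*g^3 + 1.17*g^2 + 3.93*g - 4.06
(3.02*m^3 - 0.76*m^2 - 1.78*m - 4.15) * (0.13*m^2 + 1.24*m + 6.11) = 0.3926*m^5 + 3.646*m^4 + 17.2784*m^3 - 7.3903*m^2 - 16.0218*m - 25.3565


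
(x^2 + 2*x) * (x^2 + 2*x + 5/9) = x^4 + 4*x^3 + 41*x^2/9 + 10*x/9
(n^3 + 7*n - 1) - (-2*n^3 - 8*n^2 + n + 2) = 3*n^3 + 8*n^2 + 6*n - 3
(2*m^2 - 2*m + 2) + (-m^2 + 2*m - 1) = m^2 + 1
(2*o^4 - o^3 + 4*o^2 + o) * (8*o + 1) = 16*o^5 - 6*o^4 + 31*o^3 + 12*o^2 + o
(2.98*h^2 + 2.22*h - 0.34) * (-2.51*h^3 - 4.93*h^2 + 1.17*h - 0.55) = -7.4798*h^5 - 20.2636*h^4 - 6.6046*h^3 + 2.6346*h^2 - 1.6188*h + 0.187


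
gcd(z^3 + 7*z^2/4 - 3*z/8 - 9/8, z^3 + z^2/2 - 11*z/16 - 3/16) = z^2 + z/4 - 3/4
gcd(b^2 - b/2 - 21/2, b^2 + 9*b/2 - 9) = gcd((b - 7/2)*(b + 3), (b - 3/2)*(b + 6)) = 1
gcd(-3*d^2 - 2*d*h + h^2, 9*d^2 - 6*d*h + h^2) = 3*d - h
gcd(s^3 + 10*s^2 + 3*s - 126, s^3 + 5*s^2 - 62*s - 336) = s^2 + 13*s + 42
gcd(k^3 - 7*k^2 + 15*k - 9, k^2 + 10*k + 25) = 1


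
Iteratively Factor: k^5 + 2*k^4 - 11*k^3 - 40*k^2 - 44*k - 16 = (k + 1)*(k^4 + k^3 - 12*k^2 - 28*k - 16) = (k - 4)*(k + 1)*(k^3 + 5*k^2 + 8*k + 4) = (k - 4)*(k + 1)*(k + 2)*(k^2 + 3*k + 2) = (k - 4)*(k + 1)*(k + 2)^2*(k + 1)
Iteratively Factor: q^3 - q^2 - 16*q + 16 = (q - 1)*(q^2 - 16) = (q - 4)*(q - 1)*(q + 4)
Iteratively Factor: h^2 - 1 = (h + 1)*(h - 1)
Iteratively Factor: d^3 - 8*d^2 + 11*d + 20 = (d + 1)*(d^2 - 9*d + 20) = (d - 5)*(d + 1)*(d - 4)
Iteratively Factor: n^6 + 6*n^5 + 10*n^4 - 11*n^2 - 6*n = (n + 3)*(n^5 + 3*n^4 + n^3 - 3*n^2 - 2*n) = (n + 1)*(n + 3)*(n^4 + 2*n^3 - n^2 - 2*n) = (n + 1)*(n + 2)*(n + 3)*(n^3 - n) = (n - 1)*(n + 1)*(n + 2)*(n + 3)*(n^2 + n) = n*(n - 1)*(n + 1)*(n + 2)*(n + 3)*(n + 1)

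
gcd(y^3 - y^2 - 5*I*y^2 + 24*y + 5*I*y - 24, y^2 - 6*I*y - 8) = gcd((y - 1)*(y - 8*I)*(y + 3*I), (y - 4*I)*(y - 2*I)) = 1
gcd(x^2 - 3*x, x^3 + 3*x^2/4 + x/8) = x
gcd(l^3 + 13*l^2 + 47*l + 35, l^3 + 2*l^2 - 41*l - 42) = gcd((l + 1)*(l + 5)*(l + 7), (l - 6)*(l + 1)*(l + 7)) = l^2 + 8*l + 7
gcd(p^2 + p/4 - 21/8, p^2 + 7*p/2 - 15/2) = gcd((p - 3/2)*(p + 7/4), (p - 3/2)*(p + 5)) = p - 3/2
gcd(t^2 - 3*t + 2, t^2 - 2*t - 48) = 1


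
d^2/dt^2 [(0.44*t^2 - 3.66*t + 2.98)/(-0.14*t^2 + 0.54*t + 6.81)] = (1.38777878078145e-17*t^4 + 0.076944*t^3 - 2.867424*t^2 + 22.288392*t - 75.149736)/(0.002744*t^6 - 0.031752*t^5 - 0.277956*t^4 + 2.931552*t^3 + 13.520574*t^2 - 75.129282*t - 315.821241)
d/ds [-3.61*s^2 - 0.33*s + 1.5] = -7.22*s - 0.33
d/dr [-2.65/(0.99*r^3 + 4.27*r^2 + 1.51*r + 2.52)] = (7.8705*r^2 + 22.631*r + 4.0015)/(0.99*r^3 + 4.27*r^2 + 1.51*r + 2.52)^2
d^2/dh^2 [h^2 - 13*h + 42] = 2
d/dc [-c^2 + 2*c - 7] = 2 - 2*c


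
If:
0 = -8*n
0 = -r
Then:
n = 0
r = 0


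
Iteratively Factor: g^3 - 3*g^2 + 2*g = (g)*(g^2 - 3*g + 2) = g*(g - 2)*(g - 1)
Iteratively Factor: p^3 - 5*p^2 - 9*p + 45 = (p - 5)*(p^2 - 9) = (p - 5)*(p + 3)*(p - 3)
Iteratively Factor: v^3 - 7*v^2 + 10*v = (v - 5)*(v^2 - 2*v) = v*(v - 5)*(v - 2)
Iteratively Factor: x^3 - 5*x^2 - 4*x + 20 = (x - 2)*(x^2 - 3*x - 10) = (x - 2)*(x + 2)*(x - 5)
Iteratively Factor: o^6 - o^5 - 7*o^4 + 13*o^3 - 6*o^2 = (o - 1)*(o^5 - 7*o^3 + 6*o^2) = o*(o - 1)*(o^4 - 7*o^2 + 6*o) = o*(o - 1)^2*(o^3 + o^2 - 6*o) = o*(o - 2)*(o - 1)^2*(o^2 + 3*o) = o*(o - 2)*(o - 1)^2*(o + 3)*(o)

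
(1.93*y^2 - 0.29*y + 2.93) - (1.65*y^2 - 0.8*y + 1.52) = 0.28*y^2 + 0.51*y + 1.41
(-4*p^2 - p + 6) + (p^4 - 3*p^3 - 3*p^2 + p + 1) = p^4 - 3*p^3 - 7*p^2 + 7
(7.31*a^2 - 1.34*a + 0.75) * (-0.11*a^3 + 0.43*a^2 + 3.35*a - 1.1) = -0.8041*a^5 + 3.2907*a^4 + 23.8298*a^3 - 12.2075*a^2 + 3.9865*a - 0.825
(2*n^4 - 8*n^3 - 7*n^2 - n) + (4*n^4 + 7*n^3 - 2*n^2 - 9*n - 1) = 6*n^4 - n^3 - 9*n^2 - 10*n - 1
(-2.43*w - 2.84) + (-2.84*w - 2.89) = -5.27*w - 5.73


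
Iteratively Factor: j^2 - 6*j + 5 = (j - 5)*(j - 1)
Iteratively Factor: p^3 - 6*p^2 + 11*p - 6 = (p - 2)*(p^2 - 4*p + 3) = (p - 3)*(p - 2)*(p - 1)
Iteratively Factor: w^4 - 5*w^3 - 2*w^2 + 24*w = (w)*(w^3 - 5*w^2 - 2*w + 24) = w*(w + 2)*(w^2 - 7*w + 12) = w*(w - 4)*(w + 2)*(w - 3)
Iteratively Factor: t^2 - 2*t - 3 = (t + 1)*(t - 3)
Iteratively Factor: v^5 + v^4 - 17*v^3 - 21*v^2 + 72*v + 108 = (v + 2)*(v^4 - v^3 - 15*v^2 + 9*v + 54) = (v - 3)*(v + 2)*(v^3 + 2*v^2 - 9*v - 18) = (v - 3)*(v + 2)^2*(v^2 - 9) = (v - 3)^2*(v + 2)^2*(v + 3)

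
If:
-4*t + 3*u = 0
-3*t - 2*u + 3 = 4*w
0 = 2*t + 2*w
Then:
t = 9/5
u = 12/5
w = -9/5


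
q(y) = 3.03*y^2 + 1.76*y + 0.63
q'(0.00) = 1.76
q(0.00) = 0.63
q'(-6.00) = -34.60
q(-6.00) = 99.15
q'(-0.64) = -2.12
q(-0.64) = 0.74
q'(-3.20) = -17.63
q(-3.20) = 26.03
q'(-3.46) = -19.21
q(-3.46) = 30.81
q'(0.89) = 7.15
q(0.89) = 4.60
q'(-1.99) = -10.30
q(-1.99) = 9.13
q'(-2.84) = -15.45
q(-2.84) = 20.07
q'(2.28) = 15.58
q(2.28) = 20.39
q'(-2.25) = -11.88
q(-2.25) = 12.01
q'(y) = 6.06*y + 1.76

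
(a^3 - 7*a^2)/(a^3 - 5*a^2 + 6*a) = a*(a - 7)/(a^2 - 5*a + 6)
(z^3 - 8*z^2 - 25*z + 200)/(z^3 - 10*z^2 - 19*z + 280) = (z - 5)/(z - 7)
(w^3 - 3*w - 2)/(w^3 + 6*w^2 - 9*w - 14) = (w + 1)/(w + 7)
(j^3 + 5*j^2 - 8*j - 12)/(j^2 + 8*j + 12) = (j^2 - j - 2)/(j + 2)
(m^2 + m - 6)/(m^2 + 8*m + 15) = (m - 2)/(m + 5)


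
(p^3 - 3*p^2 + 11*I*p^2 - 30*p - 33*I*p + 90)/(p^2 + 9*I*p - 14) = (p^3 + p^2*(-3 + 11*I) + p*(-30 - 33*I) + 90)/(p^2 + 9*I*p - 14)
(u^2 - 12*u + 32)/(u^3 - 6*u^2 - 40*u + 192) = 1/(u + 6)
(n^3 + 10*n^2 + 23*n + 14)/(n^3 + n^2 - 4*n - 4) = (n + 7)/(n - 2)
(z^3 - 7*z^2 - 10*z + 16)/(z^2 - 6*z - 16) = z - 1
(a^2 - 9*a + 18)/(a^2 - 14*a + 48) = (a - 3)/(a - 8)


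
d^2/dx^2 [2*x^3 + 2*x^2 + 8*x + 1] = 12*x + 4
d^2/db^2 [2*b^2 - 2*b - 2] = 4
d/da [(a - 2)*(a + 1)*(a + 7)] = 3*a^2 + 12*a - 9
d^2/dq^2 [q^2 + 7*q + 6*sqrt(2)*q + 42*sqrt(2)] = 2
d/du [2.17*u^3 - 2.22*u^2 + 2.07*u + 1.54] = 6.51*u^2 - 4.44*u + 2.07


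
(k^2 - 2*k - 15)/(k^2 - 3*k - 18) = (k - 5)/(k - 6)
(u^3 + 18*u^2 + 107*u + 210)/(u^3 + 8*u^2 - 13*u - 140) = (u + 6)/(u - 4)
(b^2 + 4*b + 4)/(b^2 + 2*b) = (b + 2)/b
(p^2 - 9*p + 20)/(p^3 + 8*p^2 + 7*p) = (p^2 - 9*p + 20)/(p*(p^2 + 8*p + 7))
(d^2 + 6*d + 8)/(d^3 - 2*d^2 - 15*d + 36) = (d + 2)/(d^2 - 6*d + 9)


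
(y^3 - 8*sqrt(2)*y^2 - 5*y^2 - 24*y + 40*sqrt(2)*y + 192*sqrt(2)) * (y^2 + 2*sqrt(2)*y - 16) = y^5 - 6*sqrt(2)*y^4 - 5*y^4 - 72*y^3 + 30*sqrt(2)*y^3 + 240*y^2 + 272*sqrt(2)*y^2 - 640*sqrt(2)*y + 1152*y - 3072*sqrt(2)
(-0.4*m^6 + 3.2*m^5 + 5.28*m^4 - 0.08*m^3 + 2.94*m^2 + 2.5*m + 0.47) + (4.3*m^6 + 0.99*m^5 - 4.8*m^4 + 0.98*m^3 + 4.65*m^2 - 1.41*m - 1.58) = 3.9*m^6 + 4.19*m^5 + 0.48*m^4 + 0.9*m^3 + 7.59*m^2 + 1.09*m - 1.11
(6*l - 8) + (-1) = 6*l - 9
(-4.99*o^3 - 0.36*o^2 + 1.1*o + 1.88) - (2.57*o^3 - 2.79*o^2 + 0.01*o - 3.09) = -7.56*o^3 + 2.43*o^2 + 1.09*o + 4.97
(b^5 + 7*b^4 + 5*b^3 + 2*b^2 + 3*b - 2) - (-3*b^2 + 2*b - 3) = b^5 + 7*b^4 + 5*b^3 + 5*b^2 + b + 1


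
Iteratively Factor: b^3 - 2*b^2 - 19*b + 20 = (b + 4)*(b^2 - 6*b + 5) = (b - 1)*(b + 4)*(b - 5)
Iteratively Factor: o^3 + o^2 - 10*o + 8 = (o - 1)*(o^2 + 2*o - 8) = (o - 1)*(o + 4)*(o - 2)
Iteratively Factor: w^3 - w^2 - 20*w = (w + 4)*(w^2 - 5*w) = (w - 5)*(w + 4)*(w)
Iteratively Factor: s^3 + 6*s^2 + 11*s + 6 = (s + 3)*(s^2 + 3*s + 2) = (s + 2)*(s + 3)*(s + 1)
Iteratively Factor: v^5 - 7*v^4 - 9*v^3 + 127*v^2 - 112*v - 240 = (v - 5)*(v^4 - 2*v^3 - 19*v^2 + 32*v + 48) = (v - 5)*(v + 4)*(v^3 - 6*v^2 + 5*v + 12) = (v - 5)*(v - 3)*(v + 4)*(v^2 - 3*v - 4) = (v - 5)*(v - 3)*(v + 1)*(v + 4)*(v - 4)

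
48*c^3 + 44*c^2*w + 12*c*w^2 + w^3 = (2*c + w)*(4*c + w)*(6*c + w)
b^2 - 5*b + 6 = (b - 3)*(b - 2)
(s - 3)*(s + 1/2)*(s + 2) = s^3 - s^2/2 - 13*s/2 - 3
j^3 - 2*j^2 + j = j*(j - 1)^2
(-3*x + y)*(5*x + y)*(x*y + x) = -15*x^3*y - 15*x^3 + 2*x^2*y^2 + 2*x^2*y + x*y^3 + x*y^2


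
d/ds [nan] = 0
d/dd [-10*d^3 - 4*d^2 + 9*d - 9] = -30*d^2 - 8*d + 9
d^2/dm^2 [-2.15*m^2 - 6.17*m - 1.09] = -4.30000000000000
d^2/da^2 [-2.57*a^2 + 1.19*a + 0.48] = -5.14000000000000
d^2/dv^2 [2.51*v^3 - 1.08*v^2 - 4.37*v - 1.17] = 15.06*v - 2.16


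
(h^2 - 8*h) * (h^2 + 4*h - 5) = h^4 - 4*h^3 - 37*h^2 + 40*h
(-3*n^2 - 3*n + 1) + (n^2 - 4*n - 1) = -2*n^2 - 7*n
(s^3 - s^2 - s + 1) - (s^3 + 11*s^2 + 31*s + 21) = -12*s^2 - 32*s - 20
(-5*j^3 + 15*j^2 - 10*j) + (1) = -5*j^3 + 15*j^2 - 10*j + 1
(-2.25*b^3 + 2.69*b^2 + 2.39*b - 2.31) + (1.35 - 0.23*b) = -2.25*b^3 + 2.69*b^2 + 2.16*b - 0.96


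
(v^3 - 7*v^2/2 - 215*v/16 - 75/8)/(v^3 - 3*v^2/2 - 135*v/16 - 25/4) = (v - 6)/(v - 4)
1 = 1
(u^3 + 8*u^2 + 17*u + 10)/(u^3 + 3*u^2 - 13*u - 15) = (u + 2)/(u - 3)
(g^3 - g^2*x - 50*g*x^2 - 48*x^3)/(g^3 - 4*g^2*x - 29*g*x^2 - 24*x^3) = (g + 6*x)/(g + 3*x)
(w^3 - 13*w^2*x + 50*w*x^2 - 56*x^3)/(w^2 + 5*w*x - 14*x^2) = (w^2 - 11*w*x + 28*x^2)/(w + 7*x)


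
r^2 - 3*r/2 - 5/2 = (r - 5/2)*(r + 1)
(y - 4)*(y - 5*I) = y^2 - 4*y - 5*I*y + 20*I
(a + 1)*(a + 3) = a^2 + 4*a + 3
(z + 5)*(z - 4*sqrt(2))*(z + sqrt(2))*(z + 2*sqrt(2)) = z^4 - sqrt(2)*z^3 + 5*z^3 - 20*z^2 - 5*sqrt(2)*z^2 - 100*z - 16*sqrt(2)*z - 80*sqrt(2)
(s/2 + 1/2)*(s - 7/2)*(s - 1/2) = s^3/2 - 3*s^2/2 - 9*s/8 + 7/8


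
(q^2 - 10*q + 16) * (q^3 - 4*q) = q^5 - 10*q^4 + 12*q^3 + 40*q^2 - 64*q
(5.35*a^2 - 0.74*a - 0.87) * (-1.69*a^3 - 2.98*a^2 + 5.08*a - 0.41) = -9.0415*a^5 - 14.6924*a^4 + 30.8535*a^3 - 3.3601*a^2 - 4.1162*a + 0.3567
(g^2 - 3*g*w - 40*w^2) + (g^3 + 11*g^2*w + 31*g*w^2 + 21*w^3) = g^3 + 11*g^2*w + g^2 + 31*g*w^2 - 3*g*w + 21*w^3 - 40*w^2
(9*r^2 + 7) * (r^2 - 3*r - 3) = 9*r^4 - 27*r^3 - 20*r^2 - 21*r - 21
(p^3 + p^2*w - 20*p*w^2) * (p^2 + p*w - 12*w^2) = p^5 + 2*p^4*w - 31*p^3*w^2 - 32*p^2*w^3 + 240*p*w^4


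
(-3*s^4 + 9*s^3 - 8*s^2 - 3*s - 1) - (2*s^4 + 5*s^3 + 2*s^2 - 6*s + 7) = -5*s^4 + 4*s^3 - 10*s^2 + 3*s - 8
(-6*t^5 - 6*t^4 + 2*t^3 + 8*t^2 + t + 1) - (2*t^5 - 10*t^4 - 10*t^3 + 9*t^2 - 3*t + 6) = -8*t^5 + 4*t^4 + 12*t^3 - t^2 + 4*t - 5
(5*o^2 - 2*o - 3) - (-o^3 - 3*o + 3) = o^3 + 5*o^2 + o - 6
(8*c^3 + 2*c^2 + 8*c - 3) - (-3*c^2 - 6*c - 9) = 8*c^3 + 5*c^2 + 14*c + 6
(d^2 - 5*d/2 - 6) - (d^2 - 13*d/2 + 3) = 4*d - 9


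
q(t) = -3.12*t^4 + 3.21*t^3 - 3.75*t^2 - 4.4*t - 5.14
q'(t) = -12.48*t^3 + 9.63*t^2 - 7.5*t - 4.4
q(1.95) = -49.29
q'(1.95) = -74.94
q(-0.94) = -9.42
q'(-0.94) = 21.52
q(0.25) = -6.44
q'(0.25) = -5.87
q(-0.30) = -4.27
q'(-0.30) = -0.95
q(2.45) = -103.64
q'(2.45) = -148.50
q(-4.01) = -1061.52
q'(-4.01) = 985.25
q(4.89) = -1524.96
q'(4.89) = -1270.09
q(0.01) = -5.18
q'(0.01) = -4.47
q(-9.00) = -23079.70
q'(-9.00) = 9941.05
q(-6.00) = -4850.62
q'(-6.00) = 3082.96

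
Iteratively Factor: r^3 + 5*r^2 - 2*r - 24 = (r - 2)*(r^2 + 7*r + 12) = (r - 2)*(r + 4)*(r + 3)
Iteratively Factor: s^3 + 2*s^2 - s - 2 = (s + 2)*(s^2 - 1) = (s + 1)*(s + 2)*(s - 1)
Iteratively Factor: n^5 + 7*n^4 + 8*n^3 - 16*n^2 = (n)*(n^4 + 7*n^3 + 8*n^2 - 16*n) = n*(n + 4)*(n^3 + 3*n^2 - 4*n) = n^2*(n + 4)*(n^2 + 3*n - 4) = n^2*(n - 1)*(n + 4)*(n + 4)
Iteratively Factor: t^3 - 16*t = (t)*(t^2 - 16) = t*(t + 4)*(t - 4)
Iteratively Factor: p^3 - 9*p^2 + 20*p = (p - 4)*(p^2 - 5*p) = p*(p - 4)*(p - 5)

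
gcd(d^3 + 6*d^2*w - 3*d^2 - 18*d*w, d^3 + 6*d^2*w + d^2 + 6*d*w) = d^2 + 6*d*w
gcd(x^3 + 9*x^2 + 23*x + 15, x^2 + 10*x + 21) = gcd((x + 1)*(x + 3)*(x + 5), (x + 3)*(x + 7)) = x + 3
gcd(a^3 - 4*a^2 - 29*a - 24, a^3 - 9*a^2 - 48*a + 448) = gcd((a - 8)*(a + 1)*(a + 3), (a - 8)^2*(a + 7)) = a - 8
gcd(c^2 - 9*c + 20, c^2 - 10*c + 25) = c - 5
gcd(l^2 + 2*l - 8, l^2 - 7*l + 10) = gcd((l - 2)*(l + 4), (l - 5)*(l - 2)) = l - 2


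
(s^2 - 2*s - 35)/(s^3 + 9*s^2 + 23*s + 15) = (s - 7)/(s^2 + 4*s + 3)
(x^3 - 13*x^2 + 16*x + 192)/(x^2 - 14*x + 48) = (x^2 - 5*x - 24)/(x - 6)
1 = 1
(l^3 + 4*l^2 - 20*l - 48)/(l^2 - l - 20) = (-l^3 - 4*l^2 + 20*l + 48)/(-l^2 + l + 20)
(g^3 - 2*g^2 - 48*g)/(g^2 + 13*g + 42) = g*(g - 8)/(g + 7)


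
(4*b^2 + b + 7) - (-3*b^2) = 7*b^2 + b + 7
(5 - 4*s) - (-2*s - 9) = 14 - 2*s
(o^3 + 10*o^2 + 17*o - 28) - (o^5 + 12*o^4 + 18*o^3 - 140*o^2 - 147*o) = -o^5 - 12*o^4 - 17*o^3 + 150*o^2 + 164*o - 28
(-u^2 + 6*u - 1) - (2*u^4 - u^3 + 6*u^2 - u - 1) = -2*u^4 + u^3 - 7*u^2 + 7*u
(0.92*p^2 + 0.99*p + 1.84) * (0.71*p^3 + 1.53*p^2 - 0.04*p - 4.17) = 0.6532*p^5 + 2.1105*p^4 + 2.7843*p^3 - 1.0608*p^2 - 4.2019*p - 7.6728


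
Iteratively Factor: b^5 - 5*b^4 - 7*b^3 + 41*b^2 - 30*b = (b)*(b^4 - 5*b^3 - 7*b^2 + 41*b - 30) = b*(b + 3)*(b^3 - 8*b^2 + 17*b - 10) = b*(b - 5)*(b + 3)*(b^2 - 3*b + 2) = b*(b - 5)*(b - 1)*(b + 3)*(b - 2)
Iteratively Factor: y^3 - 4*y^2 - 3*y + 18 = (y - 3)*(y^2 - y - 6) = (y - 3)^2*(y + 2)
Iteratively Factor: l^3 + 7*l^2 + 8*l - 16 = (l + 4)*(l^2 + 3*l - 4) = (l + 4)^2*(l - 1)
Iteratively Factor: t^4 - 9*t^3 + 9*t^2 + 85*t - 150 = (t + 3)*(t^3 - 12*t^2 + 45*t - 50) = (t - 5)*(t + 3)*(t^2 - 7*t + 10) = (t - 5)^2*(t + 3)*(t - 2)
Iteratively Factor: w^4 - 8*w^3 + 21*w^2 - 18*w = (w - 2)*(w^3 - 6*w^2 + 9*w) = (w - 3)*(w - 2)*(w^2 - 3*w) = (w - 3)^2*(w - 2)*(w)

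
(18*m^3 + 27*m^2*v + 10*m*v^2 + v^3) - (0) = 18*m^3 + 27*m^2*v + 10*m*v^2 + v^3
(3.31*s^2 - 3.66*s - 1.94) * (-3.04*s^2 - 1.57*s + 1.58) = -10.0624*s^4 + 5.9297*s^3 + 16.8736*s^2 - 2.737*s - 3.0652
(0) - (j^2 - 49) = 49 - j^2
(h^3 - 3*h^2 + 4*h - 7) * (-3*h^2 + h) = -3*h^5 + 10*h^4 - 15*h^3 + 25*h^2 - 7*h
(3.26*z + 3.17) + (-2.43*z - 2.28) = 0.83*z + 0.89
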